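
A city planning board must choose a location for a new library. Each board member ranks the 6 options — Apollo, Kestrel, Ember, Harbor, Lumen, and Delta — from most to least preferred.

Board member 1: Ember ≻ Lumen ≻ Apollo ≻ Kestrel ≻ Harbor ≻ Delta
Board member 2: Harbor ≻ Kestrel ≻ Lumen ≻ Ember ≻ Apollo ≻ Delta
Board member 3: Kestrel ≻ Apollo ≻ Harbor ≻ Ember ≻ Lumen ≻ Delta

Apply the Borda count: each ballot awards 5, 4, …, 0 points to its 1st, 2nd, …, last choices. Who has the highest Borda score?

Kestrel

Borda scores:
  Apollo: 3 + 1 + 4 = 8
  Kestrel: 2 + 4 + 5 = 11
  Ember: 5 + 2 + 2 = 9
  Harbor: 1 + 5 + 3 = 9
  Lumen: 4 + 3 + 1 = 8
  Delta: 0 + 0 + 0 = 0
Kestrel has the highest total.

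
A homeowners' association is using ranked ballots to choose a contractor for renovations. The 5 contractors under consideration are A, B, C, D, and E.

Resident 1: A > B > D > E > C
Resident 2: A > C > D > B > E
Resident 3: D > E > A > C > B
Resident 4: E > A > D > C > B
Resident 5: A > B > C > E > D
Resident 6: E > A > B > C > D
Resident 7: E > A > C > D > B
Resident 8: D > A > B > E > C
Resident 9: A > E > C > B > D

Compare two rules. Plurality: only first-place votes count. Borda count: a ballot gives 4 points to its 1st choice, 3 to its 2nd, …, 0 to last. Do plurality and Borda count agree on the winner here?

Plurality first-place counts: A 4, B 0, C 0, D 2, E 3 → A.
Borda totals: A 30, B 12, C 12, D 15, E 21 → A.
The two rules agree on A.

Yes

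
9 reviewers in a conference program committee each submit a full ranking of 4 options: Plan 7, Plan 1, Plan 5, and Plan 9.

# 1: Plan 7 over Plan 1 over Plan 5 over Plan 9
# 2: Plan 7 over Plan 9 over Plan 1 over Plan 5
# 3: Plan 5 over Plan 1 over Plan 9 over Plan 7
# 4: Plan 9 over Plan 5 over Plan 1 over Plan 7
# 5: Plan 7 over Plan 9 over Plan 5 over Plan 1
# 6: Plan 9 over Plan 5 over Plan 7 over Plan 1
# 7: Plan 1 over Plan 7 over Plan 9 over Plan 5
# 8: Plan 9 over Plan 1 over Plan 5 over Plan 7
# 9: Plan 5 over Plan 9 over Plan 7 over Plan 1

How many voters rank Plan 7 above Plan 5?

Ballots ranking Plan 7 above Plan 5: 4.
Ballots ranking Plan 5 above Plan 7: 5.
So 4 of 9 voters prefer Plan 7 to Plan 5.

4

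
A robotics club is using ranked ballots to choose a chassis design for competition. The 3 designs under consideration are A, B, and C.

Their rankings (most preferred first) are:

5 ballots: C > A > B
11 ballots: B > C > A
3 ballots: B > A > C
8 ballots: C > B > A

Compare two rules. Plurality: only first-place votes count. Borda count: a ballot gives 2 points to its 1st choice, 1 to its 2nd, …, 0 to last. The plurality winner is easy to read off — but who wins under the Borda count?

Plurality first-place counts: A 0, B 14, C 13 → B.
Borda totals: A 8, B 36, C 37 → C.

C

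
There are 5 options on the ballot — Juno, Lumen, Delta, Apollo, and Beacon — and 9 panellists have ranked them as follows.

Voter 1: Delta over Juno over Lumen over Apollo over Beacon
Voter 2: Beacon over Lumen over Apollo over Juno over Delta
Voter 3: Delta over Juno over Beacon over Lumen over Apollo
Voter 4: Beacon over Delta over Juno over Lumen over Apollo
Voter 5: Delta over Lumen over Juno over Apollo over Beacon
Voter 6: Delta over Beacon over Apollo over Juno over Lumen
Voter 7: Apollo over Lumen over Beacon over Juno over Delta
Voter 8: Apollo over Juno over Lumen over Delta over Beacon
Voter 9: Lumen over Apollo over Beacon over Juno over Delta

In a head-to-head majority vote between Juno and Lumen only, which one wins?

Juno

Ballots ranking Juno above Lumen: 5.
Ballots ranking Lumen above Juno: 4.
Juno wins the head-to-head, 5–4.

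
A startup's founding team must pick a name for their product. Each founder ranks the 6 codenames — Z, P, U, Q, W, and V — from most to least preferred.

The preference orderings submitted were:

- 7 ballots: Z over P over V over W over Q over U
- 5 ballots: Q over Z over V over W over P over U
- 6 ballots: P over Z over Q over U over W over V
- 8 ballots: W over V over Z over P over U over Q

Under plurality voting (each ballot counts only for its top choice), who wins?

W

First-place vote totals:
  Z: 7
  P: 6
  U: 0
  Q: 5
  W: 8
  V: 0
W has the most first-place votes.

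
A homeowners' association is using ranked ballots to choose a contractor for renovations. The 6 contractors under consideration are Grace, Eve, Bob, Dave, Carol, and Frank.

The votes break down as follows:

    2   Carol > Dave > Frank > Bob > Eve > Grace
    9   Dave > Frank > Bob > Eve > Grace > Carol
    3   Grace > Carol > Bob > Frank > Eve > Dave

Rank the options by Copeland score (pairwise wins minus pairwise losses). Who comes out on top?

Pairwise results:
  Grace vs Eve: Eve wins 11–3.
  Grace vs Bob: Bob wins 11–3.
  Grace vs Dave: Dave wins 11–3.
  Grace vs Carol: Grace wins 12–2.
  Grace vs Frank: Frank wins 11–3.
  Eve vs Bob: Bob wins 14–0.
  Eve vs Dave: Dave wins 11–3.
  Eve vs Carol: Eve wins 9–5.
  Eve vs Frank: Frank wins 14–0.
  Bob vs Dave: Dave wins 11–3.
  Bob vs Carol: Bob wins 9–5.
  Bob vs Frank: Frank wins 11–3.
  Dave vs Carol: Dave wins 9–5.
  Dave vs Frank: Dave wins 11–3.
  Carol vs Frank: Frank wins 9–5.
Copeland scores (wins − losses):
  Grace: 1 − 4 = -3
  Eve: 2 − 3 = -1
  Bob: 3 − 2 = 1
  Dave: 5 − 0 = 5
  Carol: 0 − 5 = -5
  Frank: 4 − 1 = 3
Dave has the best Copeland score.

Dave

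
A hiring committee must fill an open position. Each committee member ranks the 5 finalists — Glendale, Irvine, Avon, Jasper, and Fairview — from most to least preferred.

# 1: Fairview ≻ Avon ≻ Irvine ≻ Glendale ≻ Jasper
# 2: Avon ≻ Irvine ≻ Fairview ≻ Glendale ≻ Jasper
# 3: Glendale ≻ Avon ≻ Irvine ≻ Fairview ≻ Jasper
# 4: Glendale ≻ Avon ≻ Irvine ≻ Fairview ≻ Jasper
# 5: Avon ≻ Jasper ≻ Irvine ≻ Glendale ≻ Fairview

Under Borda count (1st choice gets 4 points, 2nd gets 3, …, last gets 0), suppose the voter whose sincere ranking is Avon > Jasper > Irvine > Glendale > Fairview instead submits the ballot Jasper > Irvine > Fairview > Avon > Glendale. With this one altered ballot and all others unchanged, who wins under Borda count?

Borda totals with the altered ballot: Glendale 10, Irvine 12, Avon 14, Jasper 4, Fairview 10.
The winner is unchanged: still Avon.

Avon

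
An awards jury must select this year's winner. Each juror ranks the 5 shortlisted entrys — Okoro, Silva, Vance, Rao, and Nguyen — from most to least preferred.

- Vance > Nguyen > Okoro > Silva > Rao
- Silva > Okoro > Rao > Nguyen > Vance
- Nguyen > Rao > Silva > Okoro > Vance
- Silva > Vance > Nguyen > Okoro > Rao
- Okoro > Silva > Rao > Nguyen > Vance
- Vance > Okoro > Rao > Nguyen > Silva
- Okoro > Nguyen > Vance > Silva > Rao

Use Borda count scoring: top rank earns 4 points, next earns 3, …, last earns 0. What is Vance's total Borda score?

13

Borda scores:
  Okoro: 2 + 3 + 1 + 1 + 4 + 3 + 4 = 18
  Silva: 1 + 4 + 2 + 4 + 3 + 0 + 1 = 15
  Vance: 4 + 0 + 0 + 3 + 0 + 4 + 2 = 13
  Rao: 0 + 2 + 3 + 0 + 2 + 2 + 0 = 9
  Nguyen: 3 + 1 + 4 + 2 + 1 + 1 + 3 = 15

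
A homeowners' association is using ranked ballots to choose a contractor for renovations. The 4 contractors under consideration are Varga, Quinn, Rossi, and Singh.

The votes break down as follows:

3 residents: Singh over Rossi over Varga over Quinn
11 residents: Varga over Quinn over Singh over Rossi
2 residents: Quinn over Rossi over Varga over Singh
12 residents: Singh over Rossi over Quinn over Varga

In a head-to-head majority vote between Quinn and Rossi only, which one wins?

Ballots ranking Quinn above Rossi: 11+2 = 13.
Ballots ranking Rossi above Quinn: 3+12 = 15.
Rossi wins the head-to-head, 15–13.

Rossi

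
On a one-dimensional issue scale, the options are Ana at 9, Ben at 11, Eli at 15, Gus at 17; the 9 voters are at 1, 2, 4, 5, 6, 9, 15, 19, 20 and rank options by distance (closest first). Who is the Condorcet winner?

Ana

With single-peaked preferences on a line, the Condorcet winner is the candidate closest to the median voter.
The median voter (position 6) is closest to Ana at 9.
Check: Ana vs Gus — voters closer to Ana: 6 of 9.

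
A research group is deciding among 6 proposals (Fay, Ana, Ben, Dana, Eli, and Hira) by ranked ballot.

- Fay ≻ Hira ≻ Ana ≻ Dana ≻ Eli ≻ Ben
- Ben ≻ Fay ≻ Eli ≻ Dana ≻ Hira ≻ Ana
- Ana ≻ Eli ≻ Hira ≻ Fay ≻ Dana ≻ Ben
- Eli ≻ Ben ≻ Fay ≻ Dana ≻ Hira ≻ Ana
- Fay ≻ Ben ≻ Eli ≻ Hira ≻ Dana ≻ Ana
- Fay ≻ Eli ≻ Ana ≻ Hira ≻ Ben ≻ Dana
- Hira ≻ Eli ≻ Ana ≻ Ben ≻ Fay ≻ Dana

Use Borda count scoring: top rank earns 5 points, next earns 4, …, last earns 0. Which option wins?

Fay

Borda scores:
  Fay: 5 + 4 + 2 + 3 + 5 + 5 + 1 = 25
  Ana: 3 + 0 + 5 + 0 + 0 + 3 + 3 = 14
  Ben: 0 + 5 + 0 + 4 + 4 + 1 + 2 = 16
  Dana: 2 + 2 + 1 + 2 + 1 + 0 + 0 = 8
  Eli: 1 + 3 + 4 + 5 + 3 + 4 + 4 = 24
  Hira: 4 + 1 + 3 + 1 + 2 + 2 + 5 = 18
Fay has the highest total.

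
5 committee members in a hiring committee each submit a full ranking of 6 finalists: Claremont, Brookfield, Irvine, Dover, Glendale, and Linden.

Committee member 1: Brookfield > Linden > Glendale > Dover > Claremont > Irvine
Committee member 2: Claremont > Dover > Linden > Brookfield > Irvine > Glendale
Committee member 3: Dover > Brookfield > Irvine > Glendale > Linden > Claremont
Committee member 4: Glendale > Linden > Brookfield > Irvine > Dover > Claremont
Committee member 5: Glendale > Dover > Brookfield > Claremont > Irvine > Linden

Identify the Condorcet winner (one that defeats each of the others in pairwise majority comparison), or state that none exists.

None — there is no Condorcet winner

Head-to-head results (5 voters total):
Claremont vs Brookfield: Brookfield wins 4–1.
Claremont vs Irvine: Claremont wins 3–2.
Claremont vs Dover: Dover wins 4–1.
Claremont vs Glendale: Glendale wins 4–1.
Claremont vs Linden: Linden wins 3–2.
Brookfield vs Irvine: Brookfield wins 5–0.
Brookfield vs Dover: Dover wins 3–2.
Brookfield vs Glendale: Brookfield wins 3–2.
Brookfield vs Linden: Brookfield wins 3–2.
Irvine vs Dover: Dover wins 4–1.
Irvine vs Glendale: Glendale wins 3–2.
Irvine vs Linden: Linden wins 3–2.
Dover vs Glendale: Glendale wins 3–2.
Dover vs Linden: Dover wins 3–2.
Glendale vs Linden: Glendale wins 3–2.
No candidate beats all others: Brookfield beats Glendale beats Dover beats Brookfield, a majority cycle.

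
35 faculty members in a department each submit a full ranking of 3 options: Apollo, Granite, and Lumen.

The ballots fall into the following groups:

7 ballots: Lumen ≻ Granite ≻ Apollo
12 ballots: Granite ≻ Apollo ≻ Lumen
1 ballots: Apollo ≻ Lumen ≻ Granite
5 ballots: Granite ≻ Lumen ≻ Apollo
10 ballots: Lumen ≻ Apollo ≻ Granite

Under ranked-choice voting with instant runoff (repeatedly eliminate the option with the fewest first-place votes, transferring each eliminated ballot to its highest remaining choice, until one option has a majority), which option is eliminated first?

Round 1: Granite 17, Lumen 17, Apollo 1. Apollo has the fewest and is eliminated.
Round 2: Lumen 18, Granite 17. Lumen has a majority.

Apollo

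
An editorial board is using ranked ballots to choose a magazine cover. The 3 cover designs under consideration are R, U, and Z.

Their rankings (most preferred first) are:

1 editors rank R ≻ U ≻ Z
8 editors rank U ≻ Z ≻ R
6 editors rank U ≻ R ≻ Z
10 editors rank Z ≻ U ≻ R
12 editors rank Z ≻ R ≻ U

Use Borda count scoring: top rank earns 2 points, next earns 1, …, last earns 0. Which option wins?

Z

Borda scores:
  R: 2 + 8·0 + 6·1 + 10·0 + 12·1 = 20
  U: 1 + 8·2 + 6·2 + 10·1 + 12·0 = 39
  Z: 0 + 8·1 + 6·0 + 10·2 + 12·2 = 52
Z has the highest total.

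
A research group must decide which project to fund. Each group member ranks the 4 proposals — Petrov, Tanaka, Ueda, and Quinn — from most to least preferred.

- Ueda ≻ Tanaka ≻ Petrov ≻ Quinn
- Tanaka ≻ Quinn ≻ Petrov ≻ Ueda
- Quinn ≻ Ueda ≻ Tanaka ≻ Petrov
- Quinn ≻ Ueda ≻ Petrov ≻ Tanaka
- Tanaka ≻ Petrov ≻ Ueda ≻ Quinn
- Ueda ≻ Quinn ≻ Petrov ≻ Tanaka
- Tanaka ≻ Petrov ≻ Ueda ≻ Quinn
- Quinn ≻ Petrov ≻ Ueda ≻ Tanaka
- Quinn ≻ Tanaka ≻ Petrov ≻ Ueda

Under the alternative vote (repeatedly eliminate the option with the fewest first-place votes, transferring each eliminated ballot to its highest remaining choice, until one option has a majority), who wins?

Round 1: Quinn 4, Tanaka 3, Ueda 2, Petrov 0. Petrov has the fewest and is eliminated.
Round 2: Quinn 4, Tanaka 3, Ueda 2. Ueda has the fewest and is eliminated.
Round 3: Quinn 5, Tanaka 4. Quinn has a majority.

Quinn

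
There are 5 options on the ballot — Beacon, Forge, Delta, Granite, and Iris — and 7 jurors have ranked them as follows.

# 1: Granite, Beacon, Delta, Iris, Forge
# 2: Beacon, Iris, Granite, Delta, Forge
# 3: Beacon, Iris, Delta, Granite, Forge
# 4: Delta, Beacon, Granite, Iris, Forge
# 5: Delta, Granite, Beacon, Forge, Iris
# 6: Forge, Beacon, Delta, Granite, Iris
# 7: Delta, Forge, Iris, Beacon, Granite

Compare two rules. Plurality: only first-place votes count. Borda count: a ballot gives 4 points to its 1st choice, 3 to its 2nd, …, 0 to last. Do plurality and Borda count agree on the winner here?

Plurality first-place counts: Beacon 2, Forge 1, Delta 3, Granite 1, Iris 0 → Delta.
Borda totals: Beacon 20, Forge 8, Delta 19, Granite 13, Iris 10 → Beacon.
The two rules disagree: plurality picks Delta, Borda picks Beacon.

No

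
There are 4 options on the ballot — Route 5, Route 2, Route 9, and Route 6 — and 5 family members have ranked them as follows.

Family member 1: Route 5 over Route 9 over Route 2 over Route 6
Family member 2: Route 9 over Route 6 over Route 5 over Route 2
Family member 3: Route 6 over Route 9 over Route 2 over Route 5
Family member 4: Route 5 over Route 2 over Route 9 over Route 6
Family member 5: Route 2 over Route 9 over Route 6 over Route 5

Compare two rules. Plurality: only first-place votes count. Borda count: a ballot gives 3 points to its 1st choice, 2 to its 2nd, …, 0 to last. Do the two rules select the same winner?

Plurality first-place counts: Route 5 2, Route 2 1, Route 9 1, Route 6 1 → Route 5.
Borda totals: Route 5 7, Route 2 7, Route 9 10, Route 6 6 → Route 9.
The two rules disagree: plurality picks Route 5, Borda picks Route 9.

No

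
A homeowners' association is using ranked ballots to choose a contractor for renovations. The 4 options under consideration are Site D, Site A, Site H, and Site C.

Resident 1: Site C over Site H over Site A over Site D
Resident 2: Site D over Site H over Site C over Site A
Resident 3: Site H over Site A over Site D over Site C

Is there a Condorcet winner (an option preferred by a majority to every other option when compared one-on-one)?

Yes

Head-to-head results (3 voters total):
Site D vs Site A: Site A wins 2–1.
Site D vs Site H: Site H wins 2–1.
Site D vs Site C: Site D wins 2–1.
Site A vs Site H: Site H wins 3–0.
Site A vs Site C: Site C wins 2–1.
Site H vs Site C: Site H wins 2–1.
Site H beats each rival — Site D (2–1), Site A (3–0), Site C (2–1) — so Site H is the Condorcet winner.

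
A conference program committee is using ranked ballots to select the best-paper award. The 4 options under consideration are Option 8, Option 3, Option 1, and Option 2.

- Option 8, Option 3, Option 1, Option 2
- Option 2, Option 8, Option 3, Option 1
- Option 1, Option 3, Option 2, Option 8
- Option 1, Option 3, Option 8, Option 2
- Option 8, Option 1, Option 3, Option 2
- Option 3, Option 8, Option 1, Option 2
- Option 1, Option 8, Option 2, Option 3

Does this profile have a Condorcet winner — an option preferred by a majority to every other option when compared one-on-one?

Yes

Head-to-head results (7 voters total):
Option 8 vs Option 3: Option 8 wins 4–3.
Option 8 vs Option 1: Option 8 wins 4–3.
Option 8 vs Option 2: Option 8 wins 5–2.
Option 3 vs Option 1: Option 1 wins 4–3.
Option 3 vs Option 2: Option 3 wins 5–2.
Option 1 vs Option 2: Option 1 wins 6–1.
Option 8 beats each rival — Option 3 (4–3), Option 1 (4–3), Option 2 (5–2) — so Option 8 is the Condorcet winner.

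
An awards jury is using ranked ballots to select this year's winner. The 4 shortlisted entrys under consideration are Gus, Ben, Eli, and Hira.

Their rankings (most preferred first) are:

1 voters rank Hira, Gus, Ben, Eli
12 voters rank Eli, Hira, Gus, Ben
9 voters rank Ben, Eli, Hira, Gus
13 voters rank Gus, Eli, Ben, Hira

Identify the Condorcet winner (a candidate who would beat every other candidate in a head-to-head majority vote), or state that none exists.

Eli

Head-to-head results (35 voters total):
Gus vs Ben: Gus wins 26–9.
Gus vs Eli: Eli wins 21–14.
Gus vs Hira: Hira wins 22–13.
Ben vs Eli: Eli wins 25–10.
Ben vs Hira: Ben wins 22–13.
Eli vs Hira: Eli wins 34–1.
Eli beats each rival — Gus (21–14), Ben (25–10), Hira (34–1) — so Eli is the Condorcet winner.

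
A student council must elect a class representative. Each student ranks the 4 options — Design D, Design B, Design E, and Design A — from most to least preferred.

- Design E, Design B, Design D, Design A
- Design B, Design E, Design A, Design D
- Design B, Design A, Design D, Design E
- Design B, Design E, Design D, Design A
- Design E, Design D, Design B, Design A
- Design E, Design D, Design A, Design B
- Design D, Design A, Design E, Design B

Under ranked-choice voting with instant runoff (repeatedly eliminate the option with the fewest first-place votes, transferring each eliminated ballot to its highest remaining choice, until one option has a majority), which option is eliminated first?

Design A

Round 1: Design B 3, Design E 3, Design D 1, Design A 0. Design A has the fewest and is eliminated.
Round 2: Design B 3, Design E 3, Design D 1. Design D has the fewest and is eliminated.
Round 3: Design E 4, Design B 3. Design E has a majority.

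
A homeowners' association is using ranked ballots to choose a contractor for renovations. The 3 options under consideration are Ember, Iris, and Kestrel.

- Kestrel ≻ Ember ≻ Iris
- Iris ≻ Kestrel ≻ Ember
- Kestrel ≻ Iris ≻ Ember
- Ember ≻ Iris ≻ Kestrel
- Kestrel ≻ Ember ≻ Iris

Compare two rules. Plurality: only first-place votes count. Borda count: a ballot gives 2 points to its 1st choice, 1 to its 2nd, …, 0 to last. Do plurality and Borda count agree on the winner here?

Plurality first-place counts: Ember 1, Iris 1, Kestrel 3 → Kestrel.
Borda totals: Ember 4, Iris 4, Kestrel 7 → Kestrel.
The two rules agree on Kestrel.

Yes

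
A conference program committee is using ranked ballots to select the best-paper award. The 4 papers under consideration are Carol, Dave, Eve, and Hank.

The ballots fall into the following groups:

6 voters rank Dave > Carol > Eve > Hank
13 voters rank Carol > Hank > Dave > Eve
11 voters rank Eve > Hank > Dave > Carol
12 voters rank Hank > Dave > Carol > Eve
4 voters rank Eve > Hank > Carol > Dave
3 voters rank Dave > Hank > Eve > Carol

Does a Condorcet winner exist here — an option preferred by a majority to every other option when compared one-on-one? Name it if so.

Head-to-head results (49 voters total):
Carol vs Dave: Dave wins 32–17.
Carol vs Eve: Carol wins 31–18.
Carol vs Hank: Hank wins 30–19.
Dave vs Eve: Dave wins 34–15.
Dave vs Hank: Hank wins 40–9.
Eve vs Hank: Hank wins 28–21.
Hank beats each rival — Carol (30–19), Dave (40–9), Eve (28–21) — so Hank is the Condorcet winner.

Hank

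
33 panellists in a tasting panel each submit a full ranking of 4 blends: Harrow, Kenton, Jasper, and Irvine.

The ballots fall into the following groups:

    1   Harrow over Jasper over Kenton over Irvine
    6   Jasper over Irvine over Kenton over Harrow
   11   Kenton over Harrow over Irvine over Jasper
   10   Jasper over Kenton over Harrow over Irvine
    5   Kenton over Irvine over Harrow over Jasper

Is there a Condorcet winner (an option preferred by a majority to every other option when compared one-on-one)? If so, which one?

Head-to-head results (33 voters total):
Harrow vs Kenton: Kenton wins 32–1.
Harrow vs Jasper: Harrow wins 17–16.
Harrow vs Irvine: Harrow wins 22–11.
Kenton vs Jasper: Jasper wins 17–16.
Kenton vs Irvine: Kenton wins 27–6.
Jasper vs Irvine: Jasper wins 17–16.
No candidate beats all others: Harrow beats Jasper beats Kenton beats Harrow, a majority cycle.

There is no Condorcet winner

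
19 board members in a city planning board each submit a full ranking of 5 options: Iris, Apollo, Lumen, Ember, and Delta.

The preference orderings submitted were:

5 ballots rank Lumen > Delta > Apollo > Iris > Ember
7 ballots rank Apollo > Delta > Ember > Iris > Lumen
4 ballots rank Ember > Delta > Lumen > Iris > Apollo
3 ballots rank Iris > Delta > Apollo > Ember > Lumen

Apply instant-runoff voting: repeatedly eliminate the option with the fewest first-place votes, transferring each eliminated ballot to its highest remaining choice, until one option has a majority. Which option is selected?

Apollo

Round 1: Apollo 7, Lumen 5, Ember 4, Iris 3, Delta 0. Delta has the fewest and is eliminated.
Round 2: Apollo 7, Lumen 5, Ember 4, Iris 3. Iris has the fewest and is eliminated.
Round 3: Apollo 10, Lumen 5, Ember 4. Apollo has a majority.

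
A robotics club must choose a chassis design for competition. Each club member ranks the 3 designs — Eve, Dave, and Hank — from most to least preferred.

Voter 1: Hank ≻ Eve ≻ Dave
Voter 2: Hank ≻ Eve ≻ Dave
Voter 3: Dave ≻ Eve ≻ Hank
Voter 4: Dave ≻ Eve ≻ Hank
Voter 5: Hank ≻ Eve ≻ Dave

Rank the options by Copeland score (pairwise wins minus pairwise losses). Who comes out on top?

Pairwise results:
  Eve vs Dave: Eve wins 3–2.
  Eve vs Hank: Hank wins 3–2.
  Dave vs Hank: Hank wins 3–2.
Copeland scores (wins − losses):
  Eve: 1 − 1 = 0
  Dave: 0 − 2 = -2
  Hank: 2 − 0 = 2
Hank has the best Copeland score.

Hank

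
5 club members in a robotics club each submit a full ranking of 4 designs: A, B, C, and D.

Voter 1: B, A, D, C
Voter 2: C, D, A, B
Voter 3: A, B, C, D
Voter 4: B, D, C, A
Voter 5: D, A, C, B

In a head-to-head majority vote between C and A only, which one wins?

Ballots ranking C above A: 2.
Ballots ranking A above C: 3.
A wins the head-to-head, 3–2.

A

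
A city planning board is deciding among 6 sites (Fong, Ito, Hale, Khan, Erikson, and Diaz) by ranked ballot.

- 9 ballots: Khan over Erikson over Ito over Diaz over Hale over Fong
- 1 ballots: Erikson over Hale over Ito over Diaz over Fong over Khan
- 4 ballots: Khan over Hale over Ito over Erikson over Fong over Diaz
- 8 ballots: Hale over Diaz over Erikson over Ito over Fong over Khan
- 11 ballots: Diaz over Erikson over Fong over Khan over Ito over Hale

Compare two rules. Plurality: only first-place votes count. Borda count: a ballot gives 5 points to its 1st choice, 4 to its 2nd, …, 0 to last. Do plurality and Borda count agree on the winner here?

No

Plurality first-place counts: Fong 0, Ito 0, Hale 8, Khan 13, Erikson 1, Diaz 11 → Khan.
Borda totals: Fong 46, Ito 69, Hale 69, Khan 87, Erikson 117, Diaz 107 → Erikson.
The two rules disagree: plurality picks Khan, Borda picks Erikson.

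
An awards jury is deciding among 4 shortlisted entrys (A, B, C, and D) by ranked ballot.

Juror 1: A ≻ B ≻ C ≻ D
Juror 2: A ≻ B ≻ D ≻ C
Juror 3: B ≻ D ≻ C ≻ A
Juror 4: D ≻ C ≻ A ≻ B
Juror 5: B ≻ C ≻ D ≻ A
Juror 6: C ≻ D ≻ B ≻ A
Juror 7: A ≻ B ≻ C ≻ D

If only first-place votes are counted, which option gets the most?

First-place vote totals:
  A: 3
  B: 2
  C: 1
  D: 1
A has the most first-place votes.

A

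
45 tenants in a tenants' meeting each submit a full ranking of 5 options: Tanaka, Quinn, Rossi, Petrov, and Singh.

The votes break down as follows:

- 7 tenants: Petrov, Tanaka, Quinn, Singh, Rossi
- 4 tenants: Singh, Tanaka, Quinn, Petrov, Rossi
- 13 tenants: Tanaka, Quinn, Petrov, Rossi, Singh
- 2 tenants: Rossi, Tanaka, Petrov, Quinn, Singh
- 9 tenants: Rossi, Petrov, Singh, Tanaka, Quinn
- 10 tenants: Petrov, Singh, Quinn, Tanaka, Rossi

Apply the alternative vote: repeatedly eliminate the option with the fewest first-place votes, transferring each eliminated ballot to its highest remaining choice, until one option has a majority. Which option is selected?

Round 1: Petrov 17, Tanaka 13, Rossi 11, Singh 4, Quinn 0. Quinn has the fewest and is eliminated.
Round 2: Petrov 17, Tanaka 13, Rossi 11, Singh 4. Singh has the fewest and is eliminated.
Round 3: Tanaka 17, Petrov 17, Rossi 11. Rossi has the fewest and is eliminated.
Round 4: Petrov 26, Tanaka 19. Petrov has a majority.

Petrov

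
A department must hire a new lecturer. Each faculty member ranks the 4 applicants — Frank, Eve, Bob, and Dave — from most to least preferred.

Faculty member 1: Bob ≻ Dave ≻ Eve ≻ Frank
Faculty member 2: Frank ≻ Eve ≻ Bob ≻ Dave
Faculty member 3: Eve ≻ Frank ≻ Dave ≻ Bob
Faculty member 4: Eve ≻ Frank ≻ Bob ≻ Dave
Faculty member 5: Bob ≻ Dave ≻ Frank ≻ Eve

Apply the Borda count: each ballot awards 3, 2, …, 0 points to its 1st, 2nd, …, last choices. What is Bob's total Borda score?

Borda scores:
  Frank: 0 + 3 + 2 + 2 + 1 = 8
  Eve: 1 + 2 + 3 + 3 + 0 = 9
  Bob: 3 + 1 + 0 + 1 + 3 = 8
  Dave: 2 + 0 + 1 + 0 + 2 = 5

8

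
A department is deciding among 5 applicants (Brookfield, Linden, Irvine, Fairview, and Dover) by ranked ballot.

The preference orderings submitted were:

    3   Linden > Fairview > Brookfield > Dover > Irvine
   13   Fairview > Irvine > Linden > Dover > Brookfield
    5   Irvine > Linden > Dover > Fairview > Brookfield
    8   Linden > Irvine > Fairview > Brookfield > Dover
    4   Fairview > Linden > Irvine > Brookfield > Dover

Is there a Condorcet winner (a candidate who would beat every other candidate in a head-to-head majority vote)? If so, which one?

Head-to-head results (33 voters total):
Brookfield vs Linden: Linden wins 33–0.
Brookfield vs Irvine: Irvine wins 30–3.
Brookfield vs Fairview: Fairview wins 33–0.
Brookfield vs Dover: Dover wins 18–15.
Linden vs Irvine: Irvine wins 18–15.
Linden vs Fairview: Fairview wins 17–16.
Linden vs Dover: Linden wins 33–0.
Irvine vs Fairview: Fairview wins 20–13.
Irvine vs Dover: Irvine wins 30–3.
Fairview vs Dover: Fairview wins 28–5.
Fairview beats each rival — Brookfield (33–0), Linden (17–16), Irvine (20–13), Dover (28–5) — so Fairview is the Condorcet winner.

Fairview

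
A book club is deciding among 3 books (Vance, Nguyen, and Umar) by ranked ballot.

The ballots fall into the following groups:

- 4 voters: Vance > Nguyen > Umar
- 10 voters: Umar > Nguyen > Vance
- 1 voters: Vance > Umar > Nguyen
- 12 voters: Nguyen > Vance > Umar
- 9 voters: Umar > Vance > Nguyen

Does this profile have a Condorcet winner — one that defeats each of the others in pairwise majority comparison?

Yes

Head-to-head results (36 voters total):
Vance vs Nguyen: Nguyen wins 22–14.
Vance vs Umar: Umar wins 19–17.
Nguyen vs Umar: Umar wins 20–16.
Umar beats each rival — Vance (19–17), Nguyen (20–16) — so Umar is the Condorcet winner.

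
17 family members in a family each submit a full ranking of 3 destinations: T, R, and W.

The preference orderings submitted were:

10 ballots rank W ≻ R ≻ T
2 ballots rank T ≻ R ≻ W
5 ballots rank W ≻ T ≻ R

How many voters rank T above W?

Ballots ranking T above W: 2.
Ballots ranking W above T: 10+5 = 15.
So 2 of 17 voters prefer T to W.

2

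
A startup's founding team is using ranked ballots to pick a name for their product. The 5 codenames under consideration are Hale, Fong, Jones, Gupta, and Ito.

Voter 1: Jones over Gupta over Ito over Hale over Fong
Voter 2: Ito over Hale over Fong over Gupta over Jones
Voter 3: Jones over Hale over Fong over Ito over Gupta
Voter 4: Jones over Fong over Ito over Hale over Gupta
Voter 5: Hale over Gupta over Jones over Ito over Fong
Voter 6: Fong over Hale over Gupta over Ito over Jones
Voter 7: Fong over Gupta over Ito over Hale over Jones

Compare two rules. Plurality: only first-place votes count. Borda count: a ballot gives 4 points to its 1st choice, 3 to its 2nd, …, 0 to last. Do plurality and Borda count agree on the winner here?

Plurality first-place counts: Hale 1, Fong 2, Jones 3, Gupta 0, Ito 1 → Jones.
Borda totals: Hale 16, Fong 15, Jones 14, Gupta 12, Ito 13 → Hale.
The two rules disagree: plurality picks Jones, Borda picks Hale.

No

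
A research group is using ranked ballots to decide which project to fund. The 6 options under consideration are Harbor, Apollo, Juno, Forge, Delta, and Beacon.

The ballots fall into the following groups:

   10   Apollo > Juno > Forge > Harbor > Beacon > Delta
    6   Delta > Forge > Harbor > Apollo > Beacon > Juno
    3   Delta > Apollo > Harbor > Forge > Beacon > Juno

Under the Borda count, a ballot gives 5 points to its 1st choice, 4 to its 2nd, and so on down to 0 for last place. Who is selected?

Apollo

Borda scores:
  Harbor: 10·2 + 6·3 + 3·3 = 47
  Apollo: 10·5 + 6·2 + 3·4 = 74
  Juno: 10·4 + 6·0 + 3·0 = 40
  Forge: 10·3 + 6·4 + 3·2 = 60
  Delta: 10·0 + 6·5 + 3·5 = 45
  Beacon: 10·1 + 6·1 + 3·1 = 19
Apollo has the highest total.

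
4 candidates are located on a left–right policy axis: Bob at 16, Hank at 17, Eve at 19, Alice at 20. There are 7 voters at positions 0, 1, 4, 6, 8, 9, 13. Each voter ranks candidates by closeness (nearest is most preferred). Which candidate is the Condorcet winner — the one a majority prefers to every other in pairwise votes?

Bob

With single-peaked preferences on a line, the Condorcet winner is the candidate closest to the median voter.
The median voter (position 6) is closest to Bob at 16.
Check: Bob vs Eve — voters closer to Bob: 7 of 7.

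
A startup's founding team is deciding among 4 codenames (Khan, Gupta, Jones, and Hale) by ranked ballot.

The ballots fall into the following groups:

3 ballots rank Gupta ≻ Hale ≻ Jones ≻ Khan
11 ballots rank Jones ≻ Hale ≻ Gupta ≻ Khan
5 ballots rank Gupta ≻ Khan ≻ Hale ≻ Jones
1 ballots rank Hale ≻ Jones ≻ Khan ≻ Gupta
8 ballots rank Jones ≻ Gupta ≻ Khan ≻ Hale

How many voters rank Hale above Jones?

Ballots ranking Hale above Jones: 3+5+1 = 9.
Ballots ranking Jones above Hale: 11+8 = 19.
So 9 of 28 voters prefer Hale to Jones.

9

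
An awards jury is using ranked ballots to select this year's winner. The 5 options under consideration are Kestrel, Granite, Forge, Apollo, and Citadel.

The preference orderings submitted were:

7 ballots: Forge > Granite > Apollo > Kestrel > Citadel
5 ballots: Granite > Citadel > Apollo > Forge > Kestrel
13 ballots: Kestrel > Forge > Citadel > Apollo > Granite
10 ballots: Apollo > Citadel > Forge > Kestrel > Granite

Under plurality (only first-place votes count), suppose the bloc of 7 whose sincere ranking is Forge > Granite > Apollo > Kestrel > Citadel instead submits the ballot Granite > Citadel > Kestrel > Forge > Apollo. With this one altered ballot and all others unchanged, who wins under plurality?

Kestrel

First-place totals with the altered ballot: Kestrel 13, Granite 12, Forge 0, Apollo 10, Citadel 0.
The winner is unchanged: still Kestrel.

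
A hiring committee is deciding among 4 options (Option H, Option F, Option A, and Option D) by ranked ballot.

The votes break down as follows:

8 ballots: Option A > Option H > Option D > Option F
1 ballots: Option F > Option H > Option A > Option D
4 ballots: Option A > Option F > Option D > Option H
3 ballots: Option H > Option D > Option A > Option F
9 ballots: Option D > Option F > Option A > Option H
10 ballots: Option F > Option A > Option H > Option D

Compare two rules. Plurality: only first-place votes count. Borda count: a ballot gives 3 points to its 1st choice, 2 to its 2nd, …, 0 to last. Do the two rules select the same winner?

Plurality first-place counts: Option H 3, Option F 11, Option A 12, Option D 9 → Option A.
Borda totals: Option H 37, Option F 59, Option A 69, Option D 45 → Option A.
The two rules agree on Option A.

Yes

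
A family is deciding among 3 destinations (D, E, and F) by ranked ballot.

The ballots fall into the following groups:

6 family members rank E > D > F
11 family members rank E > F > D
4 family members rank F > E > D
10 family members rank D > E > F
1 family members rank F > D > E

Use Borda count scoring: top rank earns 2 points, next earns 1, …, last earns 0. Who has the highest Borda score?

Borda scores:
  D: 6·1 + 11·0 + 4·0 + 10·2 + 1 = 27
  E: 6·2 + 11·2 + 4·1 + 10·1 + 0 = 48
  F: 6·0 + 11·1 + 4·2 + 10·0 + 2 = 21
E has the highest total.

E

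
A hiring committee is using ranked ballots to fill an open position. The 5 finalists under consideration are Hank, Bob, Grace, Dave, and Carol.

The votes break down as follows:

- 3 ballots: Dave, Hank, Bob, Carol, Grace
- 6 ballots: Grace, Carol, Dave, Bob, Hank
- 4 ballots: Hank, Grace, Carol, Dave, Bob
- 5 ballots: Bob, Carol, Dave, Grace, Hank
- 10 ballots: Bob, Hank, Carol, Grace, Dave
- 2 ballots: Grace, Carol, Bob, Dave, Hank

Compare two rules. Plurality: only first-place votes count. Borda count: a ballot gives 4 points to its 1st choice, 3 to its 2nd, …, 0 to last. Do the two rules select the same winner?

Plurality first-place counts: Hank 4, Bob 15, Grace 8, Dave 3, Carol 0 → Bob.
Borda totals: Hank 55, Bob 76, Grace 59, Dave 40, Carol 70 → Bob.
The two rules agree on Bob.

Yes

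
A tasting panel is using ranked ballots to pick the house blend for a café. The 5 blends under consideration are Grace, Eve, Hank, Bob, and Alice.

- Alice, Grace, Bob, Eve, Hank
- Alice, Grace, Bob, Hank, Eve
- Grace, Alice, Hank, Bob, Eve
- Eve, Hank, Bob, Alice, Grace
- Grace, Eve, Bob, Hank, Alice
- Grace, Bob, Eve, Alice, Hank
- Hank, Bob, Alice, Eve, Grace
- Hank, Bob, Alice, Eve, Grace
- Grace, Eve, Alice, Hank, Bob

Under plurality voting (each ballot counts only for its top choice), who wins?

Grace

First-place vote totals:
  Grace: 4
  Eve: 1
  Hank: 2
  Bob: 0
  Alice: 2
Grace has the most first-place votes.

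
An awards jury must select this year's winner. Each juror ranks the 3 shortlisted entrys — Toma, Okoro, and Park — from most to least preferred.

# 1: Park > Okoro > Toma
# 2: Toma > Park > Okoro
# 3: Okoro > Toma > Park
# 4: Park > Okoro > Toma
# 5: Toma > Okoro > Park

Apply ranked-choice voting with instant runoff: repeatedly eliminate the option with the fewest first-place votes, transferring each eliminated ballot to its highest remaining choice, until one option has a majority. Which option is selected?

Toma

Round 1: Toma 2, Park 2, Okoro 1. Okoro has the fewest and is eliminated.
Round 2: Toma 3, Park 2. Toma has a majority.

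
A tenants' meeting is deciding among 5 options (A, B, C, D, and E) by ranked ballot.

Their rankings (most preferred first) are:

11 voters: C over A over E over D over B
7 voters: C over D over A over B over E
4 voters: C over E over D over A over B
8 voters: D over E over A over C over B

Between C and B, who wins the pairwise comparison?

C

Ballots ranking C above B: 11+7+4+8 = 30.
Ballots ranking B above C: 0.
C wins the head-to-head, 30–0.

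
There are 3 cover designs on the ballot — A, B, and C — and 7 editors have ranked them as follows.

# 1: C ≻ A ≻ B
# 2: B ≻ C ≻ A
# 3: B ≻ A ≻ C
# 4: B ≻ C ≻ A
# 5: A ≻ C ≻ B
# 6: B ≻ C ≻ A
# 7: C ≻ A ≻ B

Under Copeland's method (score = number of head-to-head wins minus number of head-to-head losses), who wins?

B

Pairwise results:
  A vs B: B wins 4–3.
  A vs C: C wins 5–2.
  B vs C: B wins 4–3.
Copeland scores (wins − losses):
  A: 0 − 2 = -2
  B: 2 − 0 = 2
  C: 1 − 1 = 0
B has the best Copeland score.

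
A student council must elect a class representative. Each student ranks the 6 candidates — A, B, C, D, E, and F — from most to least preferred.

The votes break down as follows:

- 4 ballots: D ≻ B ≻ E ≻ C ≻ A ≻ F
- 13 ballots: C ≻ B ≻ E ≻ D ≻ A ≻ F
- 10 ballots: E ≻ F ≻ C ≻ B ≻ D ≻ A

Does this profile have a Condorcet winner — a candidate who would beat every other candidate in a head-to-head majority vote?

No

Head-to-head results (27 voters total):
A vs B: B wins 27–0.
A vs C: C wins 27–0.
A vs D: D wins 27–0.
A vs E: E wins 27–0.
A vs F: A wins 17–10.
B vs C: C wins 23–4.
B vs D: B wins 23–4.
B vs E: B wins 17–10.
B vs F: B wins 17–10.
C vs D: C wins 23–4.
C vs E: E wins 14–13.
C vs F: C wins 17–10.
D vs E: E wins 23–4.
D vs F: D wins 17–10.
E vs F: E wins 27–0.
No candidate beats all others: B beats E beats C beats B, a majority cycle.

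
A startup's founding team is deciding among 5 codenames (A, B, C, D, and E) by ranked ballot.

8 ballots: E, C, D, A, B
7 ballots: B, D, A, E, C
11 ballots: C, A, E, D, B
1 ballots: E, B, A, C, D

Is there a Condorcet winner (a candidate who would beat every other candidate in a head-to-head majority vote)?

No

Head-to-head results (27 voters total):
A vs B: A wins 19–8.
A vs C: C wins 19–8.
A vs D: D wins 15–12.
A vs E: A wins 18–9.
B vs C: C wins 19–8.
B vs D: D wins 19–8.
B vs E: E wins 20–7.
C vs D: C wins 20–7.
C vs E: E wins 16–11.
D vs E: E wins 20–7.
No candidate beats all others: A beats E beats C beats A, a majority cycle.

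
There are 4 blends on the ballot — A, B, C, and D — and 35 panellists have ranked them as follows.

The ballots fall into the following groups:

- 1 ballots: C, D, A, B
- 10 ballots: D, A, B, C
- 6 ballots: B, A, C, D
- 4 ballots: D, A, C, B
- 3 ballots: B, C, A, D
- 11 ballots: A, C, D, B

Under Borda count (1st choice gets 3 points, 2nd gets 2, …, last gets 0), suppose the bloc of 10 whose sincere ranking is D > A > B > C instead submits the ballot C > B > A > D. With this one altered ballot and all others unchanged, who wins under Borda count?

C

Borda totals with the altered ballot: A 67, B 47, C 71, D 25.
The switch changes the winner from A to C.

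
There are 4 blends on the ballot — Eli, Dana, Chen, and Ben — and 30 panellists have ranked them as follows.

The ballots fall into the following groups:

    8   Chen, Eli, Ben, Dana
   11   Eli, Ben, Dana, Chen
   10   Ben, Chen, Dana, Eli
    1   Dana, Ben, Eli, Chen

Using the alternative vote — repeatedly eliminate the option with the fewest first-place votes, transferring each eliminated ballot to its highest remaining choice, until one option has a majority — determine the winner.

Eli

Round 1: Eli 11, Ben 10, Chen 8, Dana 1. Dana has the fewest and is eliminated.
Round 2: Eli 11, Ben 11, Chen 8. Chen has the fewest and is eliminated.
Round 3: Eli 19, Ben 11. Eli has a majority.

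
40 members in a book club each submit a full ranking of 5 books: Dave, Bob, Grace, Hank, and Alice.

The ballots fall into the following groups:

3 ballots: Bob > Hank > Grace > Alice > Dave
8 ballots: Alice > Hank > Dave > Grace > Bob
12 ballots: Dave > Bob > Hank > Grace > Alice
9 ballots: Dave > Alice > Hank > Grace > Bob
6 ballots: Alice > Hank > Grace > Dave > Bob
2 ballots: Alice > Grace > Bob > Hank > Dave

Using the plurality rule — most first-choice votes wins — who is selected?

First-place vote totals:
  Dave: 21
  Bob: 3
  Grace: 0
  Hank: 0
  Alice: 16
Dave has the most first-place votes.

Dave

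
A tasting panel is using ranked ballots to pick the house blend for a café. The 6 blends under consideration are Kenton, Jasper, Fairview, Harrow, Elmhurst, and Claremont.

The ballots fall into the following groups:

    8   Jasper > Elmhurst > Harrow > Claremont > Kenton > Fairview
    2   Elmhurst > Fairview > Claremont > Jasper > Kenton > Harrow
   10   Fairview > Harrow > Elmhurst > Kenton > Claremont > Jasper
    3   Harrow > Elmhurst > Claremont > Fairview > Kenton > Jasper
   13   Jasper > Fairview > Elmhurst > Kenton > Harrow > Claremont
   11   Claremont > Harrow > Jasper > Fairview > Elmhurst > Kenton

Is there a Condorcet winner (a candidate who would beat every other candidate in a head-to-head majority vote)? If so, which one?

No Condorcet winner

Head-to-head results (47 voters total):
Kenton vs Jasper: Jasper wins 34–13.
Kenton vs Fairview: Fairview wins 39–8.
Kenton vs Harrow: Harrow wins 32–15.
Kenton vs Elmhurst: Elmhurst wins 47–0.
Kenton vs Claremont: Claremont wins 24–23.
Jasper vs Fairview: Jasper wins 32–15.
Jasper vs Harrow: Harrow wins 24–23.
Jasper vs Elmhurst: Jasper wins 32–15.
Jasper vs Claremont: Claremont wins 26–21.
Fairview vs Harrow: Fairview wins 25–22.
Fairview vs Elmhurst: Fairview wins 34–13.
Fairview vs Claremont: Fairview wins 25–22.
Harrow vs Elmhurst: Harrow wins 24–23.
Harrow vs Claremont: Harrow wins 34–13.
Elmhurst vs Claremont: Elmhurst wins 36–11.
No candidate beats all others: Jasper beats Fairview beats Harrow beats Jasper, a majority cycle.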